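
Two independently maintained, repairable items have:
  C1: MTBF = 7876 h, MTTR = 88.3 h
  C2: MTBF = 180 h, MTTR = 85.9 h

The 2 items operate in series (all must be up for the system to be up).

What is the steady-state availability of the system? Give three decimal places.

A(C1) = MTBF/(MTBF+MTTR) = 7876/(7876+88.3) = 0.988913
A(C2) = MTBF/(MTBF+MTTR) = 180/(180+85.9) = 0.676946
Series availability: 0.988913 × 0.676946 = 0.669

0.669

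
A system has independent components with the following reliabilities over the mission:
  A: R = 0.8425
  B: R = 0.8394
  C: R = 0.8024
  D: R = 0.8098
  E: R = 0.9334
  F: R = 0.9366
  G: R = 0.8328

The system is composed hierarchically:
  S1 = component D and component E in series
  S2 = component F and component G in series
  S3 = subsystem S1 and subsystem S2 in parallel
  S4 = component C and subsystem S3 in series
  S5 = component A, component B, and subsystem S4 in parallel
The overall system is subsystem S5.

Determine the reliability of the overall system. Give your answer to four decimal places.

Series (D and E): 0.809800 × 0.933400 = 0.755867
Series (F and G): 0.936600 × 0.832800 = 0.780000
Parallel ([0.755867] and [0.780000]): 1 − (1 − 0.755867)(1 − 0.780000) = 0.946291
Series (C and [0.946291]): 0.802400 × 0.946291 = 0.759304
Parallel (A, B, and [0.759304]): 1 − (1 − 0.842500)(1 − 0.839400)(1 − 0.759304) = 0.9939

0.9939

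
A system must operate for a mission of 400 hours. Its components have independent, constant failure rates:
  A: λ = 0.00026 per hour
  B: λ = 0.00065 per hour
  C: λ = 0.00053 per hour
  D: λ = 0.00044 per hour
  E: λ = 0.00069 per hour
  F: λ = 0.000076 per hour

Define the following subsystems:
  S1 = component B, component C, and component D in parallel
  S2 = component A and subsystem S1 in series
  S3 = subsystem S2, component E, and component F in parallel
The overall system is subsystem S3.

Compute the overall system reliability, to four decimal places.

R(A) = exp(−0.00026 × 400) = 0.901225
R(B) = exp(−0.00065 × 400) = 0.771052
R(C) = exp(−0.00053 × 400) = 0.808965
R(D) = exp(−0.00044 × 400) = 0.838618
R(E) = exp(−0.00069 × 400) = 0.758813
R(F) = exp(−0.000076 × 400) = 0.970057
Parallel (B, C, and D): 1 − (1 − 0.771052)(1 − 0.808965)(1 − 0.838618) = 0.992942
Series (A and [0.992942]): 0.901225 × 0.992942 = 0.894864
Parallel ([0.894864], E, and F): 1 − (1 − 0.894864)(1 − 0.758813)(1 − 0.970057) = 0.9992

0.9992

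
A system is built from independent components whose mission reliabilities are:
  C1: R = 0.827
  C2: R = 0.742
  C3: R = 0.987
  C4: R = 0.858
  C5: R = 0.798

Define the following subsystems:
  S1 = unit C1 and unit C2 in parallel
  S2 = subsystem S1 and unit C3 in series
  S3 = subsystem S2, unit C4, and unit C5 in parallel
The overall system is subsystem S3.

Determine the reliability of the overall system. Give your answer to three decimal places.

0.998

Parallel (C1 and C2): 1 − (1 − 0.82700)(1 − 0.74200) = 0.95537
Series ([0.95537] and C3): 0.95537 × 0.98700 = 0.94295
Parallel ([0.94295], C4, and C5): 1 − (1 − 0.94295)(1 − 0.85800)(1 − 0.79800) = 0.998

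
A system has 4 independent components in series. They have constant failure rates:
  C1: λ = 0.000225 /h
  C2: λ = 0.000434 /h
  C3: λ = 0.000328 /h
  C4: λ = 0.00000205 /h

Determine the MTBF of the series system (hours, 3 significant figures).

Series of exponential components: λ_sys = Σ λ_i
λ_sys = 0.000225 + 0.000434 + 0.000328 + 0.00000205 = 9.8905e-04 /h
MTBF = 1 / λ_sys = 1010 h

1010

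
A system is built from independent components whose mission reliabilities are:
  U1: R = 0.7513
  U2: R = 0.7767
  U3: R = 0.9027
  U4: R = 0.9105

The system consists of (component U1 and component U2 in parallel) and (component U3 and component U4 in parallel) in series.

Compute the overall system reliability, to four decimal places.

0.9362

Parallel (U1 and U2): 1 − (1 − 0.751300)(1 − 0.776700) = 0.944465
Parallel (U3 and U4): 1 − (1 − 0.902700)(1 − 0.910500) = 0.991292
Series ([0.944465] and [0.991292]): 0.944465 × 0.991292 = 0.9362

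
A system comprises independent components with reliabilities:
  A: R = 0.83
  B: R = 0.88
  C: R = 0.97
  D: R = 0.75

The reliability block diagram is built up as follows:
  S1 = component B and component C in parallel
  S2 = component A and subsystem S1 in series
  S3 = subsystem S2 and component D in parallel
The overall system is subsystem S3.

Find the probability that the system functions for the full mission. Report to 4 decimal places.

Parallel (B and C): 1 − (1 − 0.880000)(1 − 0.970000) = 0.996400
Series (A and [0.996400]): 0.830000 × 0.996400 = 0.827012
Parallel ([0.827012] and D): 1 − (1 − 0.827012)(1 − 0.750000) = 0.9568

0.9568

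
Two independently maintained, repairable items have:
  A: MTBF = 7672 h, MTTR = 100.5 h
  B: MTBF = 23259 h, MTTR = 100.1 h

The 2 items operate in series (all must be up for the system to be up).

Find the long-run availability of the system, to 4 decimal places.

A(A) = MTBF/(MTBF+MTTR) = 7672/(7672+100.5) = 0.987070
A(B) = MTBF/(MTBF+MTTR) = 23259/(23259+100.1) = 0.995715
Series availability: 0.987070 × 0.995715 = 0.9828

0.9828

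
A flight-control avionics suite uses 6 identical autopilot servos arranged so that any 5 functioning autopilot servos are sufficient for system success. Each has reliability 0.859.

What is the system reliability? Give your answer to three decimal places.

0.797

R = Σ_{i=5}^{6} C(6,i) p^i (1−p)^{6−i} with p = 0.859
C(6,5)·0.859^5·0.141^1 = 0.39567
C(6,6)·0.859^6·0.141^0 = 0.40175
Sum = 0.797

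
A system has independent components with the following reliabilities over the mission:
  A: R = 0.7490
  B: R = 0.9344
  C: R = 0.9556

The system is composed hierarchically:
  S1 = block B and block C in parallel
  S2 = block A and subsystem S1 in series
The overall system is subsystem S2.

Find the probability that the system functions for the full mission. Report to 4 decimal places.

Parallel (B and C): 1 − (1 − 0.934400)(1 − 0.955600) = 0.997087
Series (A and [0.997087]): 0.749000 × 0.997087 = 0.7468

0.7468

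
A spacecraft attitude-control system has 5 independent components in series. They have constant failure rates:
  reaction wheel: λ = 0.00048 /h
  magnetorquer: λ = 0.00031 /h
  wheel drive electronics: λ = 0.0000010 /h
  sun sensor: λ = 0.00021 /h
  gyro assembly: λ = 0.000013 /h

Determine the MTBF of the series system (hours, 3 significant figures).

986

Series of exponential components: λ_sys = Σ λ_i
λ_sys = 0.00048 + 0.00031 + 0.0000010 + 0.00021 + 0.000013 = 1.0140e-03 /h
MTBF = 1 / λ_sys = 986 h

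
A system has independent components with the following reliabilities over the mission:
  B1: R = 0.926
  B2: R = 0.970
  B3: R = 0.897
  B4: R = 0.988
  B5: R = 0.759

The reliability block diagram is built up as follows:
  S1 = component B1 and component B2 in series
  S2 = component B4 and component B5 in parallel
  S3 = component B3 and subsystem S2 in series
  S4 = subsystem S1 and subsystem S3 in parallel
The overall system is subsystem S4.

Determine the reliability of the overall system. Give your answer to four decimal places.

0.9893

Series (B1 and B2): 0.926000 × 0.970000 = 0.898220
Parallel (B4 and B5): 1 − (1 − 0.988000)(1 − 0.759000) = 0.997108
Series (B3 and [0.997108]): 0.897000 × 0.997108 = 0.894406
Parallel ([0.898220] and [0.894406]): 1 − (1 − 0.898220)(1 − 0.894406) = 0.9893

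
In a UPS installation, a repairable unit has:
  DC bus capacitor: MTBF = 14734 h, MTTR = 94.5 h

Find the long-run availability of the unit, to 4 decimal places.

A(DC bus capacitor) = MTBF/(MTBF+MTTR) = 14734/(14734+94.5) = 0.9936

0.9936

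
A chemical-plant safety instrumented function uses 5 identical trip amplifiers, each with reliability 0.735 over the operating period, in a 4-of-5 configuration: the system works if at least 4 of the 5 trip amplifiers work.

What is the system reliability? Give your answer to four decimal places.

0.6012

R = Σ_{i=4}^{5} C(5,i) p^i (1−p)^{5−i} with p = 0.735
C(5,4)·0.735^4·0.265^1 = 0.386692
C(5,5)·0.735^5·0.265^0 = 0.214505
Sum = 0.6012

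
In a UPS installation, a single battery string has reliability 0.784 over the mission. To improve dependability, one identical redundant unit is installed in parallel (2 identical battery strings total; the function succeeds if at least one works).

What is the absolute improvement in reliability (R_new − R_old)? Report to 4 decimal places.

0.1693

R_before = 0.784
R_after = 1 − (1 − 0.784)^2 = 0.9533
ΔR = 0.9533 − 0.784 = 0.1693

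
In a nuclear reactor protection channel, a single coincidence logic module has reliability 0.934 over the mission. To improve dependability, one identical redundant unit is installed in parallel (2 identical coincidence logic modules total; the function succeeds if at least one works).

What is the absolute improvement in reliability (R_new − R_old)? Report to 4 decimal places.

0.0616

R_before = 0.934
R_after = 1 − (1 − 0.934)^2 = 0.9956
ΔR = 0.9956 − 0.934 = 0.0616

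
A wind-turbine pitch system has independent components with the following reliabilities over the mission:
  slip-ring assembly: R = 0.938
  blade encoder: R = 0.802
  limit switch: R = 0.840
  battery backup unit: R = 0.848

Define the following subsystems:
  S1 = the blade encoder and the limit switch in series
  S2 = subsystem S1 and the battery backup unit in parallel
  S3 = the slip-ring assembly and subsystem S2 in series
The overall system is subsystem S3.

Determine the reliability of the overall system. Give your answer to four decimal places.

0.8915

Series (blade encoder and limit switch): 0.802000 × 0.840000 = 0.673680
Parallel ([0.673680] and battery backup unit): 1 − (1 − 0.673680)(1 − 0.848000) = 0.950399
Series (slip-ring assembly and [0.950399]): 0.938000 × 0.950399 = 0.8915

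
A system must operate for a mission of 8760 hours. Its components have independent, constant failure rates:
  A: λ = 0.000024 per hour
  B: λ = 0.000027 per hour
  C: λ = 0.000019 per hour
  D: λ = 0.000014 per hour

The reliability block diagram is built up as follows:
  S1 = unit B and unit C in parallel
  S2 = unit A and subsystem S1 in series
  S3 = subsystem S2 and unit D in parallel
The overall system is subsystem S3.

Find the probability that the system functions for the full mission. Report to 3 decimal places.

0.975

R(A) = exp(−0.000024 × 8760) = 0.81039
R(B) = exp(−0.000027 × 8760) = 0.78937
R(C) = exp(−0.000019 × 8760) = 0.84667
R(D) = exp(−0.000014 × 8760) = 0.88458
Parallel (B and C): 1 − (1 − 0.78937)(1 − 0.84667) = 0.96770
Series (A and [0.96770]): 0.81039 × 0.96770 = 0.78421
Parallel ([0.78421] and D): 1 − (1 − 0.78421)(1 − 0.88458) = 0.975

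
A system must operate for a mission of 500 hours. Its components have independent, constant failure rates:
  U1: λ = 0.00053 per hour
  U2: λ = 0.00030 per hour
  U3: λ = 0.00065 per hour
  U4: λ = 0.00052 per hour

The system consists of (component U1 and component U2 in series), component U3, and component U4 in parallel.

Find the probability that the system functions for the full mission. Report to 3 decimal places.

R(U1) = exp(−0.00053 × 500) = 0.76721
R(U2) = exp(−0.00030 × 500) = 0.86071
R(U3) = exp(−0.00065 × 500) = 0.72253
R(U4) = exp(−0.00052 × 500) = 0.77105
Series (U1 and U2): 0.76721 × 0.86071 = 0.66035
Parallel ([0.66035], U3, and U4): 1 − (1 − 0.66035)(1 − 0.72253)(1 − 0.77105) = 0.978

0.978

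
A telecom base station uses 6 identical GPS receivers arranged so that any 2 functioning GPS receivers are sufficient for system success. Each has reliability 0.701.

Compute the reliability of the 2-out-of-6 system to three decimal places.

R = Σ_{i=2}^{6} C(6,i) p^i (1−p)^{6−i} with p = 0.701
C(6,2)·0.701^2·0.299^4 = 0.05891
C(6,3)·0.701^3·0.299^3 = 0.18416
C(6,4)·0.701^4·0.299^2 = 0.32382
C(6,5)·0.701^5·0.299^1 = 0.30368
C(6,6)·0.701^6·0.299^0 = 0.11866
Sum = 0.989

0.989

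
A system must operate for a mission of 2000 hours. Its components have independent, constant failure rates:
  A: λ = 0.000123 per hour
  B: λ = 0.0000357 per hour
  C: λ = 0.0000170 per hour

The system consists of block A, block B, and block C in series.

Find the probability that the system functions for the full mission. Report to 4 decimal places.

0.7037

R(A) = exp(−0.000123 × 2000) = 0.781922
R(B) = exp(−0.0000357 × 2000) = 0.931089
R(C) = exp(−0.0000170 × 2000) = 0.966572
Series (A, B, and C): 0.781922 × 0.931089 × 0.966572 = 0.7037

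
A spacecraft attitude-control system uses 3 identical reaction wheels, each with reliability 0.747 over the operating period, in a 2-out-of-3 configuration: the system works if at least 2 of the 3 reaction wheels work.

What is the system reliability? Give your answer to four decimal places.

0.8404

R = Σ_{i=2}^{3} C(3,i) p^i (1−p)^{3−i} with p = 0.747
C(3,2)·0.747^2·0.253^1 = 0.423529
C(3,3)·0.747^3·0.253^0 = 0.416833
Sum = 0.8404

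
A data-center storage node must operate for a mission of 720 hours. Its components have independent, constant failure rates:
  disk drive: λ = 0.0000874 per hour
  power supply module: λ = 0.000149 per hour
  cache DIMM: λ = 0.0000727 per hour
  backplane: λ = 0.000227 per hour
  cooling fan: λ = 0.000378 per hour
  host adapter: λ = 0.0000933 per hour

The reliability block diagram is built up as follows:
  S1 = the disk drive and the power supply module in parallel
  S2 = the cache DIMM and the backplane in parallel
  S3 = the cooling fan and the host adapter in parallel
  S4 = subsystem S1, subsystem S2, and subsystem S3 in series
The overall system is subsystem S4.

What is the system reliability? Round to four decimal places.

0.9709

R(disk drive) = exp(−0.0000874 × 720) = 0.939011
R(power supply module) = exp(−0.000149 × 720) = 0.898274
R(cache DIMM) = exp(−0.0000727 × 720) = 0.949002
R(backplane) = exp(−0.000227 × 720) = 0.849217
R(cooling fan) = exp(−0.000378 × 720) = 0.761732
R(host adapter) = exp(−0.0000933 × 720) = 0.935031
Parallel (disk drive and power supply module): 1 − (1 − 0.939011)(1 − 0.898274) = 0.993796
Parallel (cache DIMM and backplane): 1 − (1 − 0.949002)(1 − 0.849217) = 0.992310
Parallel (cooling fan and host adapter): 1 − (1 − 0.761732)(1 − 0.935031) = 0.984520
Series ([0.993796], [0.992310], and [0.984520]): 0.993796 × 0.992310 × 0.984520 = 0.9709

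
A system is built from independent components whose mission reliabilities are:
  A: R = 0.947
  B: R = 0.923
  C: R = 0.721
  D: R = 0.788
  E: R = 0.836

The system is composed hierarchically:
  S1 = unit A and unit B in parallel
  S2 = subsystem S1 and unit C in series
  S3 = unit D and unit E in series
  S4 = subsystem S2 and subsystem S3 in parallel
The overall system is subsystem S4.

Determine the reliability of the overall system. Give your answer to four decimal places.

Parallel (A and B): 1 − (1 − 0.947000)(1 − 0.923000) = 0.995919
Series ([0.995919] and C): 0.995919 × 0.721000 = 0.718058
Series (D and E): 0.788000 × 0.836000 = 0.658768
Parallel ([0.718058] and [0.658768]): 1 − (1 − 0.718058)(1 − 0.658768) = 0.9038

0.9038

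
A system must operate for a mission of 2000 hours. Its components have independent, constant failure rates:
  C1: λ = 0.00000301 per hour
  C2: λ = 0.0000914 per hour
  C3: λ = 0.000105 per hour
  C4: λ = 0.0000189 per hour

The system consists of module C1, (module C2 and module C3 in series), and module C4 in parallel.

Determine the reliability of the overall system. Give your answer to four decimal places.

0.9999

R(C1) = exp(−0.00000301 × 2000) = 0.993998
R(C2) = exp(−0.0000914 × 2000) = 0.832935
R(C3) = exp(−0.000105 × 2000) = 0.810584
R(C4) = exp(−0.0000189 × 2000) = 0.962906
Series (C2 and C3): 0.832935 × 0.810584 = 0.675164
Parallel (C1, [0.675164], and C4): 1 − (1 − 0.993998)(1 − 0.675164)(1 − 0.962906) = 0.9999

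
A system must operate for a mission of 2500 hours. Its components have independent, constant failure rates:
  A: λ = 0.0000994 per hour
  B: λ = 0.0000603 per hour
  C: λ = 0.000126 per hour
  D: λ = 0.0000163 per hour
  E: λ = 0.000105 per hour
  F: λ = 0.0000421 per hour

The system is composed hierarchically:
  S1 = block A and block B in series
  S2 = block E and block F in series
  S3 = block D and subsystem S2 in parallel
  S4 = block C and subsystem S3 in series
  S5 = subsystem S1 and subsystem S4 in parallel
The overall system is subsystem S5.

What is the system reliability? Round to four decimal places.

0.9081

R(A) = exp(−0.0000994 × 2500) = 0.779970
R(B) = exp(−0.0000603 × 2500) = 0.860063
R(C) = exp(−0.000126 × 2500) = 0.729789
R(D) = exp(−0.0000163 × 2500) = 0.960069
R(E) = exp(−0.000105 × 2500) = 0.769126
R(F) = exp(−0.0000421 × 2500) = 0.900099
Series (A and B): 0.779970 × 0.860063 = 0.670823
Series (E and F): 0.769126 × 0.900099 = 0.692290
Parallel (D and [0.692290]): 1 − (1 − 0.960069)(1 − 0.692290) = 0.987713
Series (C and [0.987713]): 0.729789 × 0.987713 = 0.720822
Parallel ([0.670823] and [0.720822]): 1 − (1 − 0.670823)(1 − 0.720822) = 0.9081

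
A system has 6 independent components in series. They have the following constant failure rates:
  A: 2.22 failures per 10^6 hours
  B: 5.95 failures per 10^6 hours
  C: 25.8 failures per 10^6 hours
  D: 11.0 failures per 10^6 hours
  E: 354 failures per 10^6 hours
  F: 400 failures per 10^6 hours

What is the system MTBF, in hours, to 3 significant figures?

1250

Series of exponential components: λ_sys = Σ λ_i
λ_sys = 0.00000222 + 0.00000595 + 0.0000258 + 0.0000110 + 0.000354 + 0.000400 = 7.9897e-04 /h
MTBF = 1 / λ_sys = 1250 h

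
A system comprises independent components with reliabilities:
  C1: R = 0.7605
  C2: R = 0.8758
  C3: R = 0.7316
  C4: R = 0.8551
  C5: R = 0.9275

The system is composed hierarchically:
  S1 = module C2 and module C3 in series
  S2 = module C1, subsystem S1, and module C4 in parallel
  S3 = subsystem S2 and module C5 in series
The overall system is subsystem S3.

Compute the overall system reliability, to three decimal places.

Series (C2 and C3): 0.87580 × 0.73160 = 0.64074
Parallel (C1, [0.64074], and C4): 1 − (1 − 0.76050)(1 − 0.64074)(1 − 0.85510) = 0.98753
Series ([0.98753] and C5): 0.98753 × 0.92750 = 0.916

0.916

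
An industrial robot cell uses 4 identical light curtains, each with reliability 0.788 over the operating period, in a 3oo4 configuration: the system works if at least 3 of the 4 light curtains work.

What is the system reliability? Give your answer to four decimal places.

R = Σ_{i=3}^{4} C(4,i) p^i (1−p)^{4−i} with p = 0.788
C(4,3)·0.788^3·0.212^1 = 0.414930
C(4,4)·0.788^4·0.212^0 = 0.385571
Sum = 0.8005

0.8005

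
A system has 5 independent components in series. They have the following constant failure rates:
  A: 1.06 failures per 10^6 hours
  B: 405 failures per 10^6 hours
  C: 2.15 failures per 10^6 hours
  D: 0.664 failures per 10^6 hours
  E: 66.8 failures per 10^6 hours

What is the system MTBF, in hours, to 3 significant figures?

Series of exponential components: λ_sys = Σ λ_i
λ_sys = 0.00000106 + 0.000405 + 0.00000215 + 0.000000664 + 0.0000668 = 4.7567e-04 /h
MTBF = 1 / λ_sys = 2100 h

2100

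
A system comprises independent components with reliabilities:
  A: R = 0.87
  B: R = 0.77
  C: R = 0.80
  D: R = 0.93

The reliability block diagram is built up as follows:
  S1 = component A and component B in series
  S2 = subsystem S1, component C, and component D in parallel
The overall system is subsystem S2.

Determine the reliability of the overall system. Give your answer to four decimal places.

0.9954

Series (A and B): 0.870000 × 0.770000 = 0.669900
Parallel ([0.669900], C, and D): 1 − (1 − 0.669900)(1 − 0.800000)(1 − 0.930000) = 0.9954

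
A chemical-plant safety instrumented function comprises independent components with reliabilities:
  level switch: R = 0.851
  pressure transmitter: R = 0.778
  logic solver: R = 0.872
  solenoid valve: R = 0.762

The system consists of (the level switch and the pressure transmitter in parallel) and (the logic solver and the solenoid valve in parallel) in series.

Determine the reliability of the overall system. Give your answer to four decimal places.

Parallel (level switch and pressure transmitter): 1 − (1 − 0.851000)(1 − 0.778000) = 0.966922
Parallel (logic solver and solenoid valve): 1 − (1 − 0.872000)(1 − 0.762000) = 0.969536
Series ([0.966922] and [0.969536]): 0.966922 × 0.969536 = 0.9375

0.9375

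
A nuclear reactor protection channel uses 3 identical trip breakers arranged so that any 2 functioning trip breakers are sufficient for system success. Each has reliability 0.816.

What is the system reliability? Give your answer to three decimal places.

R = Σ_{i=2}^{3} C(3,i) p^i (1−p)^{3−i} with p = 0.816
C(3,2)·0.816^2·0.184^1 = 0.36755
C(3,3)·0.816^3·0.184^0 = 0.54334
Sum = 0.911

0.911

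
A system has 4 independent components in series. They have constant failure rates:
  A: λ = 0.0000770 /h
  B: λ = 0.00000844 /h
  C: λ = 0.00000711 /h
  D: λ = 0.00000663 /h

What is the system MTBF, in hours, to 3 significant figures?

10100

Series of exponential components: λ_sys = Σ λ_i
λ_sys = 0.0000770 + 0.00000844 + 0.00000711 + 0.00000663 = 9.9180e-05 /h
MTBF = 1 / λ_sys = 10100 h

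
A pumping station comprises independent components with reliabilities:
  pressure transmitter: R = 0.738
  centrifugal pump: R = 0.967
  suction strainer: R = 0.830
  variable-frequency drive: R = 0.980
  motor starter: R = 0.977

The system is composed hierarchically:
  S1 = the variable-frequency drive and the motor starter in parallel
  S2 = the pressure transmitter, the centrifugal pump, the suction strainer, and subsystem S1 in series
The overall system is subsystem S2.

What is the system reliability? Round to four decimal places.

0.5921

Parallel (variable-frequency drive and motor starter): 1 − (1 − 0.980000)(1 − 0.977000) = 0.999540
Series (pressure transmitter, centrifugal pump, suction strainer, and [0.999540]): 0.738000 × 0.967000 × 0.830000 × 0.999540 = 0.5921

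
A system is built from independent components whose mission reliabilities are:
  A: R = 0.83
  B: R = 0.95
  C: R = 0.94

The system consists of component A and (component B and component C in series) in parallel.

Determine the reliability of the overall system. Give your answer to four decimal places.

0.9818

Series (B and C): 0.950000 × 0.940000 = 0.893000
Parallel (A and [0.893000]): 1 − (1 − 0.830000)(1 − 0.893000) = 0.9818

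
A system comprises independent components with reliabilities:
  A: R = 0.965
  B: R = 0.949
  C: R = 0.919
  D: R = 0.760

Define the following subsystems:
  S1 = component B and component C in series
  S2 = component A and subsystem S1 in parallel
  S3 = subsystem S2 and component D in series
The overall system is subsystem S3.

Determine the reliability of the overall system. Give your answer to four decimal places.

0.7566

Series (B and C): 0.949000 × 0.919000 = 0.872131
Parallel (A and [0.872131]): 1 − (1 − 0.965000)(1 − 0.872131) = 0.995525
Series ([0.995525] and D): 0.995525 × 0.760000 = 0.7566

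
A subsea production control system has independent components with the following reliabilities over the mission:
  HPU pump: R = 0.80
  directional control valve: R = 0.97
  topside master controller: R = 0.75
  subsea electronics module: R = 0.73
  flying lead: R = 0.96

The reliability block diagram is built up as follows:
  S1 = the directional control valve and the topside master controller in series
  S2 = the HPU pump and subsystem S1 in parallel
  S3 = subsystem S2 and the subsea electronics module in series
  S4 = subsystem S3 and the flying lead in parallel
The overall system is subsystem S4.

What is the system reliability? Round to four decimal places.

Series (directional control valve and topside master controller): 0.970000 × 0.750000 = 0.727500
Parallel (HPU pump and [0.727500]): 1 − (1 − 0.800000)(1 − 0.727500) = 0.945500
Series ([0.945500] and subsea electronics module): 0.945500 × 0.730000 = 0.690215
Parallel ([0.690215] and flying lead): 1 − (1 − 0.690215)(1 − 0.960000) = 0.9876

0.9876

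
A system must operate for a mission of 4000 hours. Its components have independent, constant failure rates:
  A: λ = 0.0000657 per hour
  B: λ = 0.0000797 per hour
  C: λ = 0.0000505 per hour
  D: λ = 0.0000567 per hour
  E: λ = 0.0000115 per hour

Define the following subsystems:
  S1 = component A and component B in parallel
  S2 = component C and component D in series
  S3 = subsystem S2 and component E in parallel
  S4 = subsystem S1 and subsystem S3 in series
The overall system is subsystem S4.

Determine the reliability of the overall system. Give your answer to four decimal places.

R(A) = exp(−0.0000657 × 4000) = 0.768896
R(B) = exp(−0.0000797 × 4000) = 0.727021
R(C) = exp(−0.0000505 × 4000) = 0.817095
R(D) = exp(−0.0000567 × 4000) = 0.797080
R(E) = exp(−0.0000115 × 4000) = 0.955042
Parallel (A and B): 1 − (1 − 0.768896)(1 − 0.727021) = 0.936913
Series (C and D): 0.817095 × 0.797080 = 0.651290
Parallel ([0.651290] and E): 1 − (1 − 0.651290)(1 − 0.955042) = 0.984323
Series ([0.936913] and [0.984323]): 0.936913 × 0.984323 = 0.9222

0.9222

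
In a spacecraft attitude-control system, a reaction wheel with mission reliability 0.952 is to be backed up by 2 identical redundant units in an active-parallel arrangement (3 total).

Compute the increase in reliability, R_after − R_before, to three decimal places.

0.048

R_before = 0.952
R_after = 1 − (1 − 0.952)^3 = 1.000
ΔR = 1.000 − 0.952 = 0.048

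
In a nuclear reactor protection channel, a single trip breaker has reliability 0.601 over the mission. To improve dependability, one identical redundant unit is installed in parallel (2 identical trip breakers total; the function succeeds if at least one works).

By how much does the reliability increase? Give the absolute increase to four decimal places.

R_before = 0.601
R_after = 1 − (1 − 0.601)^2 = 0.8408
ΔR = 0.8408 − 0.601 = 0.2398

0.2398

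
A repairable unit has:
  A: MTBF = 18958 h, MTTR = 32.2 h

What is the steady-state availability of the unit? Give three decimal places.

0.998

A(A) = MTBF/(MTBF+MTTR) = 18958/(18958+32.2) = 0.998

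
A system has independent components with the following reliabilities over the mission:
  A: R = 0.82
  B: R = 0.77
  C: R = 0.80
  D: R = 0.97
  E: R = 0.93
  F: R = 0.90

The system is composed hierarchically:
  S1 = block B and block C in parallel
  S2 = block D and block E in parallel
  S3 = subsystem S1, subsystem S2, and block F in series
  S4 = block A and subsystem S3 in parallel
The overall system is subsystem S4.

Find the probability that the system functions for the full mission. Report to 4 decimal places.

0.9742

Parallel (B and C): 1 − (1 − 0.770000)(1 − 0.800000) = 0.954000
Parallel (D and E): 1 − (1 − 0.970000)(1 − 0.930000) = 0.997900
Series ([0.954000], [0.997900], and F): 0.954000 × 0.997900 × 0.900000 = 0.856797
Parallel (A and [0.856797]): 1 − (1 − 0.820000)(1 − 0.856797) = 0.9742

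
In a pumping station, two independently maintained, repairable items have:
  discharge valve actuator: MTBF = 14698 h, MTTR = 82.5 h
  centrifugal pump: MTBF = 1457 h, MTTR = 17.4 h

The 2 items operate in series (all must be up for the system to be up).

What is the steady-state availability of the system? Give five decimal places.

A(discharge valve actuator) = MTBF/(MTBF+MTTR) = 14698/(14698+82.5) = 0.994418
A(centrifugal pump) = MTBF/(MTBF+MTTR) = 1457/(1457+17.4) = 0.988199
Series availability: 0.994418 × 0.988199 = 0.98268

0.98268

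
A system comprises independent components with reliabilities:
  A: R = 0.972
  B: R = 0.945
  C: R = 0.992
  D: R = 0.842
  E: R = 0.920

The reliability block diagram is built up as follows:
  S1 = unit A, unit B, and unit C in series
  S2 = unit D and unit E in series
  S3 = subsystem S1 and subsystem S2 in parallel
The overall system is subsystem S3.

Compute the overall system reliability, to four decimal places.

Series (A, B, and C): 0.972000 × 0.945000 × 0.992000 = 0.911192
Series (D and E): 0.842000 × 0.920000 = 0.774640
Parallel ([0.911192] and [0.774640]): 1 − (1 − 0.911192)(1 − 0.774640) = 0.9800

0.9800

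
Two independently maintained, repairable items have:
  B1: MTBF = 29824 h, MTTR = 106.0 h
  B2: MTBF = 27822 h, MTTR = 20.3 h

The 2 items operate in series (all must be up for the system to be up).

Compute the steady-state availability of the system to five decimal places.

0.99573

A(B1) = MTBF/(MTBF+MTTR) = 29824/(29824+106.0) = 0.996458
A(B2) = MTBF/(MTBF+MTTR) = 27822/(27822+20.3) = 0.999271
Series availability: 0.996458 × 0.999271 = 0.99573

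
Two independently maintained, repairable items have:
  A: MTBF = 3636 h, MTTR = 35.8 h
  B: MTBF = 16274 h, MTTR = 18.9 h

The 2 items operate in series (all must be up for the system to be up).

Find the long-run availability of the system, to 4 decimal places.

A(A) = MTBF/(MTBF+MTTR) = 3636/(3636+35.8) = 0.990250
A(B) = MTBF/(MTBF+MTTR) = 16274/(16274+18.9) = 0.998840
Series availability: 0.990250 × 0.998840 = 0.9891

0.9891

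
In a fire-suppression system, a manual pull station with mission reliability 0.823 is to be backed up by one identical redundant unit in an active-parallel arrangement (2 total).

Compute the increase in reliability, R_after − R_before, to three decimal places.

0.146

R_before = 0.823
R_after = 1 − (1 − 0.823)^2 = 0.969
ΔR = 0.969 − 0.823 = 0.146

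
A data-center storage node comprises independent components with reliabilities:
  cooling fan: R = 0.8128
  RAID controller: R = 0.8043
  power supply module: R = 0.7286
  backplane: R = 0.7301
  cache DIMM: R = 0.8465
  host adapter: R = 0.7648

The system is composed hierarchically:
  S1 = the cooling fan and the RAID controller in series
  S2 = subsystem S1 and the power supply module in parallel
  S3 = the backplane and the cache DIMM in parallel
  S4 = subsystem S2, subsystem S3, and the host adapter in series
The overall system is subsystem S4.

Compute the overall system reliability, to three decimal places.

Series (cooling fan and RAID controller): 0.81280 × 0.80430 = 0.65374
Parallel ([0.65374] and power supply module): 1 − (1 − 0.65374)(1 − 0.72860) = 0.90603
Parallel (backplane and cache DIMM): 1 − (1 − 0.73010)(1 − 0.84650) = 0.95857
Series ([0.90603], [0.95857], and host adapter): 0.90603 × 0.95857 × 0.76480 = 0.664

0.664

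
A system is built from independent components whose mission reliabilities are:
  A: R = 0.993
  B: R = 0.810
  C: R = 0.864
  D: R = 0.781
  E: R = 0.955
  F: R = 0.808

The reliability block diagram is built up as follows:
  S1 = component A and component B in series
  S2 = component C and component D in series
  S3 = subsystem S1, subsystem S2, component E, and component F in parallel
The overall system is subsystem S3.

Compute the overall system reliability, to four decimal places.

0.9995

Series (A and B): 0.993000 × 0.810000 = 0.804330
Series (C and D): 0.864000 × 0.781000 = 0.674784
Parallel ([0.804330], [0.674784], E, and F): 1 − (1 − 0.804330)(1 − 0.674784)(1 − 0.955000)(1 − 0.808000) = 0.9995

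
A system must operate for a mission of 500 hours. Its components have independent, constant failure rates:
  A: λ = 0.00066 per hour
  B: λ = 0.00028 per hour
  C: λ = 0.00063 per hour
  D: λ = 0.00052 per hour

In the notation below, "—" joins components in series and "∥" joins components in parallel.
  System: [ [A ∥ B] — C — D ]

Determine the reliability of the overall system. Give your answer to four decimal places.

0.5420

R(A) = exp(−0.00066 × 500) = 0.718924
R(B) = exp(−0.00028 × 500) = 0.869358
R(C) = exp(−0.00063 × 500) = 0.729789
R(D) = exp(−0.00052 × 500) = 0.771052
Parallel (A and B): 1 − (1 − 0.718924)(1 − 0.869358) = 0.963280
Series ([0.963280], C, and D): 0.963280 × 0.729789 × 0.771052 = 0.5420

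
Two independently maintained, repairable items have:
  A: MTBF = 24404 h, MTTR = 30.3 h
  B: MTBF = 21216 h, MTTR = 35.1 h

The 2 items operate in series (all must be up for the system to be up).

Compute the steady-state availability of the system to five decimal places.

A(A) = MTBF/(MTBF+MTTR) = 24404/(24404+30.3) = 0.998760
A(B) = MTBF/(MTBF+MTTR) = 21216/(21216+35.1) = 0.998348
Series availability: 0.998760 × 0.998348 = 0.99711

0.99711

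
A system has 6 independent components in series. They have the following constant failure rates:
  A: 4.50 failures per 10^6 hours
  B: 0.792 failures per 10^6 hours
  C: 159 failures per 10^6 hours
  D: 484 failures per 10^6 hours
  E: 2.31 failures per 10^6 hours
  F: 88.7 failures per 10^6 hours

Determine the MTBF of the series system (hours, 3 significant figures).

Series of exponential components: λ_sys = Σ λ_i
λ_sys = 0.00000450 + 0.000000792 + 0.000159 + 0.000484 + 0.00000231 + 0.0000887 = 7.3930e-04 /h
MTBF = 1 / λ_sys = 1350 h

1350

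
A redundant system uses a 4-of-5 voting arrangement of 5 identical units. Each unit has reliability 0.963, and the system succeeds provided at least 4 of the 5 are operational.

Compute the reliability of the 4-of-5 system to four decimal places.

0.9873

R = Σ_{i=4}^{5} C(5,i) p^i (1−p)^{5−i} with p = 0.963
C(5,4)·0.963^4·0.037^1 = 0.159102
C(5,5)·0.963^5·0.037^0 = 0.828193
Sum = 0.9873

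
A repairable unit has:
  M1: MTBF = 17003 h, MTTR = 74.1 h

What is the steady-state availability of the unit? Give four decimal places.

A(M1) = MTBF/(MTBF+MTTR) = 17003/(17003+74.1) = 0.9957

0.9957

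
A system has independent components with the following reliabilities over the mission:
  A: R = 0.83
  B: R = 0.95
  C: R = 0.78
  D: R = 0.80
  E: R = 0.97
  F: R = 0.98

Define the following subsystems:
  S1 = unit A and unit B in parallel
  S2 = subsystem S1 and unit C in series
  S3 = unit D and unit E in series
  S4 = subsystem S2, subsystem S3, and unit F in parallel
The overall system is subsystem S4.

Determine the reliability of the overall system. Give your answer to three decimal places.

Parallel (A and B): 1 − (1 − 0.83000)(1 − 0.95000) = 0.99150
Series ([0.99150] and C): 0.99150 × 0.78000 = 0.77337
Series (D and E): 0.80000 × 0.97000 = 0.77600
Parallel ([0.77337], [0.77600], and F): 1 − (1 − 0.77337)(1 − 0.77600)(1 − 0.98000) = 0.999

0.999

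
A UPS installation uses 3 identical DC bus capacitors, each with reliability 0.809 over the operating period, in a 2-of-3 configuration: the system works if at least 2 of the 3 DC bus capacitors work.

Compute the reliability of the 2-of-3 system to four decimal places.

R = Σ_{i=2}^{3} C(3,i) p^i (1−p)^{3−i} with p = 0.809
C(3,2)·0.809^2·0.191^1 = 0.375018
C(3,3)·0.809^3·0.191^0 = 0.529475
Sum = 0.9045

0.9045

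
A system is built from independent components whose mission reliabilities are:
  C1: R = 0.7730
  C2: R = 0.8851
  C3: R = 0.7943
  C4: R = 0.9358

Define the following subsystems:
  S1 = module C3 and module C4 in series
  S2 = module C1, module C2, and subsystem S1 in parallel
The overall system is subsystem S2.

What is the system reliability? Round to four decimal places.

0.9933

Series (C3 and C4): 0.794300 × 0.935800 = 0.743306
Parallel (C1, C2, and [0.743306]): 1 − (1 − 0.773000)(1 − 0.885100)(1 − 0.743306) = 0.9933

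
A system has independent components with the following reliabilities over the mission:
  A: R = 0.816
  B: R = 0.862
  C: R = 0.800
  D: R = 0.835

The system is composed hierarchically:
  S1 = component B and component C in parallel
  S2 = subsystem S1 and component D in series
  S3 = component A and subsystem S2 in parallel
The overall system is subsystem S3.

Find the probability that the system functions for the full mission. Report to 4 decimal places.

Parallel (B and C): 1 − (1 − 0.862000)(1 − 0.800000) = 0.972400
Series ([0.972400] and D): 0.972400 × 0.835000 = 0.811954
Parallel (A and [0.811954]): 1 − (1 − 0.816000)(1 − 0.811954) = 0.9654

0.9654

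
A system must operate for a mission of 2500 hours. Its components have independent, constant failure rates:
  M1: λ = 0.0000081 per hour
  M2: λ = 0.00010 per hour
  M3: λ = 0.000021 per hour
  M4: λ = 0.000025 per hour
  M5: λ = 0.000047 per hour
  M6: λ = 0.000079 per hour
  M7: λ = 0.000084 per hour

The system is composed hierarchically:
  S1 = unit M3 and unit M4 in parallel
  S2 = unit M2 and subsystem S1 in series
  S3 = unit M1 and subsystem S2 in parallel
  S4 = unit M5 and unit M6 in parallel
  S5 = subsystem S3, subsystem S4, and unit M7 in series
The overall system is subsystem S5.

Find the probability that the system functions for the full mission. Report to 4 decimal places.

R(M1) = exp(−0.0000081 × 2500) = 0.979954
R(M2) = exp(−0.00010 × 2500) = 0.778801
R(M3) = exp(−0.000021 × 2500) = 0.948854
R(M4) = exp(−0.000025 × 2500) = 0.939413
R(M5) = exp(−0.000047 × 2500) = 0.889141
R(M6) = exp(−0.000079 × 2500) = 0.820780
R(M7) = exp(−0.000084 × 2500) = 0.810584
Parallel (M3 and M4): 1 − (1 − 0.948854)(1 − 0.939413) = 0.996901
Series (M2 and [0.996901]): 0.778801 × 0.996901 = 0.776387
Parallel (M1 and [0.776387]): 1 − (1 − 0.979954)(1 − 0.776387) = 0.995517
Parallel (M5 and M6): 1 − (1 − 0.889141)(1 − 0.820780) = 0.980132
Series ([0.995517], [0.980132], and M7): 0.995517 × 0.980132 × 0.810584 = 0.7909

0.7909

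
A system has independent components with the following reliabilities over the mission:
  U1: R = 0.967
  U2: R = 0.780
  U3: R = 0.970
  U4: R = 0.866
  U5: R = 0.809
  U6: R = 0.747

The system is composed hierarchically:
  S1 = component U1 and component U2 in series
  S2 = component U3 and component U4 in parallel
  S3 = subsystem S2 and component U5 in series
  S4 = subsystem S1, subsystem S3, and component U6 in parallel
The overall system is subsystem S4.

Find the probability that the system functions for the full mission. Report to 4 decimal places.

0.9879

Series (U1 and U2): 0.967000 × 0.780000 = 0.754260
Parallel (U3 and U4): 1 − (1 − 0.970000)(1 − 0.866000) = 0.995980
Series ([0.995980] and U5): 0.995980 × 0.809000 = 0.805748
Parallel ([0.754260], [0.805748], and U6): 1 − (1 − 0.754260)(1 − 0.805748)(1 − 0.747000) = 0.9879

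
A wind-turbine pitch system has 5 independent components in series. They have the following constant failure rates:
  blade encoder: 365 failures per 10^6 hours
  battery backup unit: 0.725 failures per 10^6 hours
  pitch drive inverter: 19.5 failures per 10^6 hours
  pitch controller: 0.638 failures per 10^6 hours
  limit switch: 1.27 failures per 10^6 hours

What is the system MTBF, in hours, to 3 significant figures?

Series of exponential components: λ_sys = Σ λ_i
λ_sys = 0.000365 + 0.000000725 + 0.0000195 + 0.000000638 + 0.00000127 = 3.8713e-04 /h
MTBF = 1 / λ_sys = 2580 h

2580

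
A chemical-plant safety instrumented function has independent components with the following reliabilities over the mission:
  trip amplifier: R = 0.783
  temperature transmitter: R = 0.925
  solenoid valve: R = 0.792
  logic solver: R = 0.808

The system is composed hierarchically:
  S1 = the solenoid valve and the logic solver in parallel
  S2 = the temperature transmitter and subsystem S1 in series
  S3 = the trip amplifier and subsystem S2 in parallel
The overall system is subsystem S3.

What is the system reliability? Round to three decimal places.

0.976

Parallel (solenoid valve and logic solver): 1 − (1 − 0.79200)(1 − 0.80800) = 0.96006
Series (temperature transmitter and [0.96006]): 0.92500 × 0.96006 = 0.88806
Parallel (trip amplifier and [0.88806]): 1 − (1 − 0.78300)(1 − 0.88806) = 0.976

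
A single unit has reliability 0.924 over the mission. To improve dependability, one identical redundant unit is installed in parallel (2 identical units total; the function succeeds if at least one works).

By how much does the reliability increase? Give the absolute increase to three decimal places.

R_before = 0.924
R_after = 1 − (1 − 0.924)^2 = 0.994
ΔR = 0.994 − 0.924 = 0.070

0.070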